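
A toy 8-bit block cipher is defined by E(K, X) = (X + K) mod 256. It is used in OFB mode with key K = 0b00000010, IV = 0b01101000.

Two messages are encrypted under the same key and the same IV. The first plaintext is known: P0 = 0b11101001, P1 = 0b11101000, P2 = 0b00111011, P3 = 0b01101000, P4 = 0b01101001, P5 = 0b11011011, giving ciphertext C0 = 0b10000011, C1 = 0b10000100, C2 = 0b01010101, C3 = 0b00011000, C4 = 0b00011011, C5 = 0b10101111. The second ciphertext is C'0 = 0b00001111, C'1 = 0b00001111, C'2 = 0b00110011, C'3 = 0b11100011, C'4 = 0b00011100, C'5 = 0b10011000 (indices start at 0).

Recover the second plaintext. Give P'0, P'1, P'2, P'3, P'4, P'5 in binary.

In OFB with a reused IV, both messages share the same keystream S_i, so C_i ⊕ C'_i = P_i ⊕ P'_i and thus P'_i = P_i ⊕ C_i ⊕ C'_i.
P'0: 0b11101001 ⊕ 0b10000011 ⊕ 0b00001111 = 0b01100101.
P'1: 0b11101000 ⊕ 0b10000100 ⊕ 0b00001111 = 0b01100011.
P'2: 0b00111011 ⊕ 0b01010101 ⊕ 0b00110011 = 0b01011101.
P'3: 0b01101000 ⊕ 0b00011000 ⊕ 0b11100011 = 0b10010011.
P'4: 0b01101001 ⊕ 0b00011011 ⊕ 0b00011100 = 0b01101110.
P'5: 0b11011011 ⊕ 0b10101111 ⊕ 0b10011000 = 0b11101100.

P'0 = 0b01100101, P'1 = 0b01100011, P'2 = 0b01011101, P'3 = 0b10010011, P'4 = 0b01101110, P'5 = 0b11101100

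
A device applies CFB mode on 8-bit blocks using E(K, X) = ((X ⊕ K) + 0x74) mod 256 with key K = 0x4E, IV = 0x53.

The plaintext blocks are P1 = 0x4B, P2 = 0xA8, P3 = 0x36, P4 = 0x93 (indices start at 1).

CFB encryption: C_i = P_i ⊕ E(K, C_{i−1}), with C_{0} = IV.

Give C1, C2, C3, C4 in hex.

C1: E(K, 0x53) = 0x91; 0x4B ⊕ 0x91 = 0xDA.
C2: E(K, 0xDA) = 0x08; 0xA8 ⊕ 0x08 = 0xA0.
C3: E(K, 0xA0) = 0x62; 0x36 ⊕ 0x62 = 0x54.
C4: E(K, 0x54) = 0x8E; 0x93 ⊕ 0x8E = 0x1D.

C1 = 0xDA, C2 = 0xA0, C3 = 0x54, C4 = 0x1D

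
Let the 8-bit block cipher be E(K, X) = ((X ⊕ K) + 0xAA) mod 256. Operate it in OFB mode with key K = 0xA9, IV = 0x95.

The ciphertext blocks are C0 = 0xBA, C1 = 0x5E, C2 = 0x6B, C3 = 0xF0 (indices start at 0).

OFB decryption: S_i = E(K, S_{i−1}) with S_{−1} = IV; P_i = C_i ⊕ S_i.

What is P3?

P3 = 0x0D

P0: S = E(K, 0x95) = 0xE6; 0xBA ⊕ 0xE6 = 0x5C.
P1: S = E(K, 0xE6) = 0xF9; 0x5E ⊕ 0xF9 = 0xA7.
P2: S = E(K, 0xF9) = 0xFA; 0x6B ⊕ 0xFA = 0x91.
P3: S = E(K, 0xFA) = 0xFD; 0xF0 ⊕ 0xFD = 0x0D.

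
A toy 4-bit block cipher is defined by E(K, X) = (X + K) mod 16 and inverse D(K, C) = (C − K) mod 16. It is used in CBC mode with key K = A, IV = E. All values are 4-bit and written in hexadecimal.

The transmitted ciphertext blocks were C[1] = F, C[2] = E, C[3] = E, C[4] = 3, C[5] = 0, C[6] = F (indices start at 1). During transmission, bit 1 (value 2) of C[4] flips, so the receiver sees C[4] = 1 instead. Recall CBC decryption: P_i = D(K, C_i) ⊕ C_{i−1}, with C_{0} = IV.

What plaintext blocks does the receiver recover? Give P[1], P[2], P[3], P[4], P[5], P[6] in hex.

P[1] = B, P[2] = B, P[3] = A, P[4] = 9, P[5] = 7, P[6] = 5

Only C[4] changed, to 1. In CBC, a change in C_i garbles P_i and flips the same bit in P_{i+1}. Decrypting the received ciphertext:
P[1]: D(K, F) = 5; 5 ⊕ E = B.
P[2]: D(K, E) = 4; 4 ⊕ F = B.
P[3]: D(K, E) = 4; 4 ⊕ E = A.
P[4]: D(K, 1) = 7; 7 ⊕ E = 9.
P[5]: D(K, 0) = 6; 6 ⊕ 1 = 7.
P[6]: D(K, F) = 5; 5 ⊕ 0 = 5.
Blocks that differ from the original plaintext: P[4], P[5].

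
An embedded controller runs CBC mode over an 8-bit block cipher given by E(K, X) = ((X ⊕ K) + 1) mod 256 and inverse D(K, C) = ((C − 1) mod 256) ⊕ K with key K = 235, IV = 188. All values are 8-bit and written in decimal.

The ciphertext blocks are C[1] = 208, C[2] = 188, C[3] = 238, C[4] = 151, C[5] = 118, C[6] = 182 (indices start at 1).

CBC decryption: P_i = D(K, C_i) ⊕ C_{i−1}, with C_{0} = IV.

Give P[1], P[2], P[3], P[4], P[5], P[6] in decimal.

P[1]: D(K, 208) = 36; 36 ⊕ 188 = 152.
P[2]: D(K, 188) = 80; 80 ⊕ 208 = 128.
P[3]: D(K, 238) = 6; 6 ⊕ 188 = 186.
P[4]: D(K, 151) = 125; 125 ⊕ 238 = 147.
P[5]: D(K, 118) = 158; 158 ⊕ 151 = 9.
P[6]: D(K, 182) = 94; 94 ⊕ 118 = 40.

P[1] = 152, P[2] = 128, P[3] = 186, P[4] = 147, P[5] = 9, P[6] = 40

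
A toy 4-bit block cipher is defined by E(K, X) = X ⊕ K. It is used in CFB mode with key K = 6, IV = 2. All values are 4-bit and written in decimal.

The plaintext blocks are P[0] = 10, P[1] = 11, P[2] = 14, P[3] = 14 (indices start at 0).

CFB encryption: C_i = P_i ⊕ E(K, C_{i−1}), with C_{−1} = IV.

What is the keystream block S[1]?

C[0]: E(K, 2) = 4; 10 ⊕ 4 = 14.
C[1]: E(K, 14) = 8; 11 ⊕ 8 = 3.
So S[1] = 8.

8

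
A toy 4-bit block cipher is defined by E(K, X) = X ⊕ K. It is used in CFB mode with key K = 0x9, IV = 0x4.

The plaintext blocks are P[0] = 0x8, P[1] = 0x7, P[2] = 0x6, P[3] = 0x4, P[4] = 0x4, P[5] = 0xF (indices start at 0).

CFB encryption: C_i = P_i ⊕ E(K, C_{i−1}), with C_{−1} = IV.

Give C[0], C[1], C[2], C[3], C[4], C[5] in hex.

C[0]: E(K, 0x4) = 0xD; 0x8 ⊕ 0xD = 0x5.
C[1]: E(K, 0x5) = 0xC; 0x7 ⊕ 0xC = 0xB.
C[2]: E(K, 0xB) = 0x2; 0x6 ⊕ 0x2 = 0x4.
C[3]: E(K, 0x4) = 0xD; 0x4 ⊕ 0xD = 0x9.
C[4]: E(K, 0x9) = 0x0; 0x4 ⊕ 0x0 = 0x4.
C[5]: E(K, 0x4) = 0xD; 0xF ⊕ 0xD = 0x2.

C[0] = 0x5, C[1] = 0xB, C[2] = 0x4, C[3] = 0x9, C[4] = 0x4, C[5] = 0x2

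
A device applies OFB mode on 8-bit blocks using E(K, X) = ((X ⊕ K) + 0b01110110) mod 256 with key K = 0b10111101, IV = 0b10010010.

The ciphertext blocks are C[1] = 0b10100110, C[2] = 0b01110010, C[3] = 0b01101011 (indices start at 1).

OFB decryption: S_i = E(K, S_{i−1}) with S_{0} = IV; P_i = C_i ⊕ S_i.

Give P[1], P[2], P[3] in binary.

P[1]: S = E(K, 0b10010010) = 0b10100101; 0b10100110 ⊕ 0b10100101 = 0b00000011.
P[2]: S = E(K, 0b10100101) = 0b10001110; 0b01110010 ⊕ 0b10001110 = 0b11111100.
P[3]: S = E(K, 0b10001110) = 0b10101001; 0b01101011 ⊕ 0b10101001 = 0b11000010.

P[1] = 0b00000011, P[2] = 0b11111100, P[3] = 0b11000010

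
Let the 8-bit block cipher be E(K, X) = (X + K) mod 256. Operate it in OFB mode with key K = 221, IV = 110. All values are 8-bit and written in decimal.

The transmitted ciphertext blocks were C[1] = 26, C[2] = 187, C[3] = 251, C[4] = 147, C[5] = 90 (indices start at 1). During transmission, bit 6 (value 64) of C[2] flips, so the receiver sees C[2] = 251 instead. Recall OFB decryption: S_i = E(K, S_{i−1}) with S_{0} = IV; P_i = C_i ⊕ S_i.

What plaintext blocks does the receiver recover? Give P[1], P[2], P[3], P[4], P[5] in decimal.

Only C[2] changed, to 251. In OFB, a change in C_i flips the same bit in P_i only; the keystream is unaffected. Decrypting the received ciphertext:
P[1]: S = E(K, 110) = 75; 26 ⊕ 75 = 81.
P[2]: S = E(K, 75) = 40; 251 ⊕ 40 = 211.
P[3]: S = E(K, 40) = 5; 251 ⊕ 5 = 254.
P[4]: S = E(K, 5) = 226; 147 ⊕ 226 = 113.
P[5]: S = E(K, 226) = 191; 90 ⊕ 191 = 229.
Blocks that differ from the original plaintext: P[2].

P[1] = 81, P[2] = 211, P[3] = 254, P[4] = 113, P[5] = 229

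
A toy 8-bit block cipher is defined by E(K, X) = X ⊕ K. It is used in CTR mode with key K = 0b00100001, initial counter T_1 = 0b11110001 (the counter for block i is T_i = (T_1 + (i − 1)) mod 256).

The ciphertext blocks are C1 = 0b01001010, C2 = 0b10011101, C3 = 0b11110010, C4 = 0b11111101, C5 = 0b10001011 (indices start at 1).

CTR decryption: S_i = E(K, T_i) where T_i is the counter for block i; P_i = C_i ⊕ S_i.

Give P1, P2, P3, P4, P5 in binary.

P1 = 0b10011010, P2 = 0b01001110, P3 = 0b00100000, P4 = 0b00101000, P5 = 0b01011111

P1: T = 0b11110001, S = E(K, T) = 0b11010000; 0b01001010 ⊕ 0b11010000 = 0b10011010.
P2: T = 0b11110010, S = E(K, T) = 0b11010011; 0b10011101 ⊕ 0b11010011 = 0b01001110.
P3: T = 0b11110011, S = E(K, T) = 0b11010010; 0b11110010 ⊕ 0b11010010 = 0b00100000.
P4: T = 0b11110100, S = E(K, T) = 0b11010101; 0b11111101 ⊕ 0b11010101 = 0b00101000.
P5: T = 0b11110101, S = E(K, T) = 0b11010100; 0b10001011 ⊕ 0b11010100 = 0b01011111.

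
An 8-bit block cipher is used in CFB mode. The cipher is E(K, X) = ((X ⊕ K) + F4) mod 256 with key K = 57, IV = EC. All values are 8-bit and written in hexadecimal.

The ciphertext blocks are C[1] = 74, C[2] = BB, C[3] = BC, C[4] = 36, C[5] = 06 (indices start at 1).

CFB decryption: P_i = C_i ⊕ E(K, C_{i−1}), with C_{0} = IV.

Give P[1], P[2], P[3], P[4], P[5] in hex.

P[1]: E(K, EC) = AF; 74 ⊕ AF = DB.
P[2]: E(K, 74) = 17; BB ⊕ 17 = AC.
P[3]: E(K, BB) = E0; BC ⊕ E0 = 5C.
P[4]: E(K, BC) = DF; 36 ⊕ DF = E9.
P[5]: E(K, 36) = 55; 06 ⊕ 55 = 53.

P[1] = DB, P[2] = AC, P[3] = 5C, P[4] = E9, P[5] = 53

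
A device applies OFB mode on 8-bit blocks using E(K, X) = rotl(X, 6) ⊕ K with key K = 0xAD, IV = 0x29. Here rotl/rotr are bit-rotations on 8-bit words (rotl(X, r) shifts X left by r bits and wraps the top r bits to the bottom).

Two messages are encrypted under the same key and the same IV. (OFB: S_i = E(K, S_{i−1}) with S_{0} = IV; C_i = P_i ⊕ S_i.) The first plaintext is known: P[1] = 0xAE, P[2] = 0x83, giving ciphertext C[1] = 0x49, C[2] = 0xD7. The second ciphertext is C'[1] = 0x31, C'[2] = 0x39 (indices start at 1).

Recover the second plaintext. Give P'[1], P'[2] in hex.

In OFB with a reused IV, both messages share the same keystream S_i, so C_i ⊕ C'_i = P_i ⊕ P'_i and thus P'_i = P_i ⊕ C_i ⊕ C'_i.
P'[1]: 0xAE ⊕ 0x49 ⊕ 0x31 = 0xD6.
P'[2]: 0x83 ⊕ 0xD7 ⊕ 0x39 = 0x6D.

P'[1] = 0xD6, P'[2] = 0x6D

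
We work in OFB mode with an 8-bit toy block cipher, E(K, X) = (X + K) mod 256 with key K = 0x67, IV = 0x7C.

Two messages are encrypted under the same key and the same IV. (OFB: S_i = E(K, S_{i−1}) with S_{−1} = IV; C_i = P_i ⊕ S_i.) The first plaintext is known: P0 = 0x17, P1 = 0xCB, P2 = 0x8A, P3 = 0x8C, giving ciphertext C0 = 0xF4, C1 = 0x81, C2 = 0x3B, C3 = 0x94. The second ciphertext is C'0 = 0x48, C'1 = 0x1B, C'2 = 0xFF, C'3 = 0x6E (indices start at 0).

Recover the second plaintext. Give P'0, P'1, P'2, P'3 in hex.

In OFB with a reused IV, both messages share the same keystream S_i, so C_i ⊕ C'_i = P_i ⊕ P'_i and thus P'_i = P_i ⊕ C_i ⊕ C'_i.
P'0: 0x17 ⊕ 0xF4 ⊕ 0x48 = 0xAB.
P'1: 0xCB ⊕ 0x81 ⊕ 0x1B = 0x51.
P'2: 0x8A ⊕ 0x3B ⊕ 0xFF = 0x4E.
P'3: 0x8C ⊕ 0x94 ⊕ 0x6E = 0x76.

P'0 = 0xAB, P'1 = 0x51, P'2 = 0x4E, P'3 = 0x76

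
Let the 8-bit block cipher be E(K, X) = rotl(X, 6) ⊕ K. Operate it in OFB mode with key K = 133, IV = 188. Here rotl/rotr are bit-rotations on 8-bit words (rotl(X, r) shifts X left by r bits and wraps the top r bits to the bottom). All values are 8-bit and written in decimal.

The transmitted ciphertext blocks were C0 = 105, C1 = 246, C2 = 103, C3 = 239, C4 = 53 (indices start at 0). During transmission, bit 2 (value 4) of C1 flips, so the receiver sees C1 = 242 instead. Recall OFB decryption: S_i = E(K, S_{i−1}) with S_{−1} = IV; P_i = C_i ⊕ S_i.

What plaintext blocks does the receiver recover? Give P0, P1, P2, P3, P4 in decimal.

P0 = 195, P1 = 221, P2 = 41, P3 = 249, P4 = 53

Only C1 changed, to 242. In OFB, a change in C_i flips the same bit in P_i only; the keystream is unaffected. Decrypting the received ciphertext:
P0: S = E(K, 188) = 170; 105 ⊕ 170 = 195.
P1: S = E(K, 170) = 47; 242 ⊕ 47 = 221.
P2: S = E(K, 47) = 78; 103 ⊕ 78 = 41.
P3: S = E(K, 78) = 22; 239 ⊕ 22 = 249.
P4: S = E(K, 22) = 0; 53 ⊕ 0 = 53.
Blocks that differ from the original plaintext: P1.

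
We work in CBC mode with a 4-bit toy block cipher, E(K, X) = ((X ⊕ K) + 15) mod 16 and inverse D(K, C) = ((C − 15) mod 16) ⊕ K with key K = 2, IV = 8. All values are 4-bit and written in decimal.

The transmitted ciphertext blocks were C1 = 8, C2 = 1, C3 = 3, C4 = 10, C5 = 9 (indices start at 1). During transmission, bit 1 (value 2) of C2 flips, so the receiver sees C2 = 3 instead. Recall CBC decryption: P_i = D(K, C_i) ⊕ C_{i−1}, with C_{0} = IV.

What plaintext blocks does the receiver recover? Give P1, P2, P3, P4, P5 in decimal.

Only C2 changed, to 3. In CBC, a change in C_i garbles P_i and flips the same bit in P_{i+1}. Decrypting the received ciphertext:
P1: D(K, 8) = 11; 11 ⊕ 8 = 3.
P2: D(K, 3) = 6; 6 ⊕ 8 = 14.
P3: D(K, 3) = 6; 6 ⊕ 3 = 5.
P4: D(K, 10) = 9; 9 ⊕ 3 = 10.
P5: D(K, 9) = 8; 8 ⊕ 10 = 2.
Blocks that differ from the original plaintext: P2, P3.

P1 = 3, P2 = 14, P3 = 5, P4 = 10, P5 = 2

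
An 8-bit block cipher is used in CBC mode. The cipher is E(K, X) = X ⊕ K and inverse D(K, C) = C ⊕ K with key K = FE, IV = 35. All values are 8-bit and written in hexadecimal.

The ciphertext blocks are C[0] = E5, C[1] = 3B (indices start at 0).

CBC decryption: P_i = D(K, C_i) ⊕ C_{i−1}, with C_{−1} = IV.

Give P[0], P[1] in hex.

P[0] = 2E, P[1] = 20

P[0]: D(K, E5) = 1B; 1B ⊕ 35 = 2E.
P[1]: D(K, 3B) = C5; C5 ⊕ E5 = 20.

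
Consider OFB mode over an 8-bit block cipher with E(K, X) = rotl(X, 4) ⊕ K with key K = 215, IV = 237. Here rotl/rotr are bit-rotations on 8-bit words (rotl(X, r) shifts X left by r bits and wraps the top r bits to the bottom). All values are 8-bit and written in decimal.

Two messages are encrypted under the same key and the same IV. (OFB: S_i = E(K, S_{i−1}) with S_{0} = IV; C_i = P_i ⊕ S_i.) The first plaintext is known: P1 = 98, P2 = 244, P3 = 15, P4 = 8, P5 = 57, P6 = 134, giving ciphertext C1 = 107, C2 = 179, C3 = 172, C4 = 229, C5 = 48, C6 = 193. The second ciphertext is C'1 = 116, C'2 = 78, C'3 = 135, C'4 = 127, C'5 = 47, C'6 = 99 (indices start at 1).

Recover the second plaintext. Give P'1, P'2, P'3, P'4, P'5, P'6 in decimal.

In OFB with a reused IV, both messages share the same keystream S_i, so C_i ⊕ C'_i = P_i ⊕ P'_i and thus P'_i = P_i ⊕ C_i ⊕ C'_i.
P'1: 98 ⊕ 107 ⊕ 116 = 125.
P'2: 244 ⊕ 179 ⊕ 78 = 9.
P'3: 15 ⊕ 172 ⊕ 135 = 36.
P'4: 8 ⊕ 229 ⊕ 127 = 146.
P'5: 57 ⊕ 48 ⊕ 47 = 38.
P'6: 134 ⊕ 193 ⊕ 99 = 36.

P'1 = 125, P'2 = 9, P'3 = 36, P'4 = 146, P'5 = 38, P'6 = 36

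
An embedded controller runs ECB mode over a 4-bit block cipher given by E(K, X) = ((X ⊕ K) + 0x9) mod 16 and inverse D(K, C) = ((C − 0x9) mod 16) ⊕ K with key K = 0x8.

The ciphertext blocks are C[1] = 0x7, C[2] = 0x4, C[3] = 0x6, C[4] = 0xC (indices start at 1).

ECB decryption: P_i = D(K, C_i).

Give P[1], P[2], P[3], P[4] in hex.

P[1] = 0x6, P[2] = 0x3, P[3] = 0x5, P[4] = 0xB

P[1]: D(K, 0x7) = 0x6.
P[2]: D(K, 0x4) = 0x3.
P[3]: D(K, 0x6) = 0x5.
P[4]: D(K, 0xC) = 0xB.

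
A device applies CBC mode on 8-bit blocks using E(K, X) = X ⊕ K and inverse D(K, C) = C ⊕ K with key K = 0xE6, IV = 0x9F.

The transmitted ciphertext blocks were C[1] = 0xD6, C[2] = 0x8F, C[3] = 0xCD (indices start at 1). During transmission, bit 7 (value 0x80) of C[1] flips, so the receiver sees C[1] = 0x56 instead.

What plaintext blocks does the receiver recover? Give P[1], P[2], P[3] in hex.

P[1] = 0x2F, P[2] = 0x3F, P[3] = 0xA4

CBC decryption: P_i = D(K, C_i) ⊕ C_{i−1}, with C_{0} = IV.
Only C[1] changed, to 0x56. In CBC, a change in C_i garbles P_i and flips the same bit in P_{i+1}. Decrypting the received ciphertext:
P[1]: D(K, 0x56) = 0xB0; 0xB0 ⊕ 0x9F = 0x2F.
P[2]: D(K, 0x8F) = 0x69; 0x69 ⊕ 0x56 = 0x3F.
P[3]: D(K, 0xCD) = 0x2B; 0x2B ⊕ 0x8F = 0xA4.
Blocks that differ from the original plaintext: P[1], P[2].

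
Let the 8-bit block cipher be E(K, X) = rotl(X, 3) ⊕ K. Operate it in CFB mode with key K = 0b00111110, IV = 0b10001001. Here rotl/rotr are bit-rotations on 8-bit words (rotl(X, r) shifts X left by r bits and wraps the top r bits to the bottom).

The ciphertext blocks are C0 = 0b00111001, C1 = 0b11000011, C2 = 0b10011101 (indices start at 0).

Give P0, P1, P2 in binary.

P0 = 0b01001011, P1 = 0b00110100, P2 = 0b10111101

CFB decryption: P_i = C_i ⊕ E(K, C_{i−1}), with C_{−1} = IV.
P0: E(K, 0b10001001) = 0b01110010; 0b00111001 ⊕ 0b01110010 = 0b01001011.
P1: E(K, 0b00111001) = 0b11110111; 0b11000011 ⊕ 0b11110111 = 0b00110100.
P2: E(K, 0b11000011) = 0b00100000; 0b10011101 ⊕ 0b00100000 = 0b10111101.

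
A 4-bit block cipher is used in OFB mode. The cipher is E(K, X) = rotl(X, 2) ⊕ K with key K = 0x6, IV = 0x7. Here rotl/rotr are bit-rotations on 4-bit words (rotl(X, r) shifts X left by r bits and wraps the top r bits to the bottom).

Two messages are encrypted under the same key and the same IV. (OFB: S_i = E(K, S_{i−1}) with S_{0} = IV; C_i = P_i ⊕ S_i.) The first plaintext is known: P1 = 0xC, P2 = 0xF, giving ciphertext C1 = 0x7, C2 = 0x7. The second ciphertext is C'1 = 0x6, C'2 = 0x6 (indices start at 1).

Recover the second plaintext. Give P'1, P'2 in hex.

In OFB with a reused IV, both messages share the same keystream S_i, so C_i ⊕ C'_i = P_i ⊕ P'_i and thus P'_i = P_i ⊕ C_i ⊕ C'_i.
P'1: 0xC ⊕ 0x7 ⊕ 0x6 = 0xD.
P'2: 0xF ⊕ 0x7 ⊕ 0x6 = 0xE.

P'1 = 0xD, P'2 = 0xE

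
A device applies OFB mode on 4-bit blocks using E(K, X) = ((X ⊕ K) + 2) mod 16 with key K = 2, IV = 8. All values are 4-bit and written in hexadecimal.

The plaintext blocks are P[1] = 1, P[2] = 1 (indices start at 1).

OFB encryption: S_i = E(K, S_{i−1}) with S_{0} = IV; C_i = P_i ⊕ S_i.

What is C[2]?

C[2] = 1

C[1]: S = E(K, 8) = C; 1 ⊕ C = D.
C[2]: S = E(K, C) = 0; 1 ⊕ 0 = 1.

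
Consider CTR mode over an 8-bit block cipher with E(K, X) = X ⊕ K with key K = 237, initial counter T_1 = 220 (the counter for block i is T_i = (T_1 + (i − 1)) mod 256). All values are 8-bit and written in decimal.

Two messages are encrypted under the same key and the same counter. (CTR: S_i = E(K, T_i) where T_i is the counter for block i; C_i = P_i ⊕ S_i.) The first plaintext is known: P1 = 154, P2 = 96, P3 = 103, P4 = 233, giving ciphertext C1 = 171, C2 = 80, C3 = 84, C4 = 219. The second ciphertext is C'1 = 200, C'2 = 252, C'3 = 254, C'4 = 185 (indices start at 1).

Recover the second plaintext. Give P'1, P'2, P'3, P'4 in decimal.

In CTR with a reused counter, both messages share the same keystream S_i, so C_i ⊕ C'_i = P_i ⊕ P'_i and thus P'_i = P_i ⊕ C_i ⊕ C'_i.
P'1: 154 ⊕ 171 ⊕ 200 = 249.
P'2: 96 ⊕ 80 ⊕ 252 = 204.
P'3: 103 ⊕ 84 ⊕ 254 = 205.
P'4: 233 ⊕ 219 ⊕ 185 = 139.

P'1 = 249, P'2 = 204, P'3 = 205, P'4 = 139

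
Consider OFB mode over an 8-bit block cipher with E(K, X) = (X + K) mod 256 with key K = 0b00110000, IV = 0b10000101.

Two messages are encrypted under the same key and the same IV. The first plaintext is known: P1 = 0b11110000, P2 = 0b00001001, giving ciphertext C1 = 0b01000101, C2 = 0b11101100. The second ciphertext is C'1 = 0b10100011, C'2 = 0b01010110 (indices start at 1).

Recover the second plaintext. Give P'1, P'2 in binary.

P'1 = 0b00010110, P'2 = 0b10110011

In OFB with a reused IV, both messages share the same keystream S_i, so C_i ⊕ C'_i = P_i ⊕ P'_i and thus P'_i = P_i ⊕ C_i ⊕ C'_i.
P'1: 0b11110000 ⊕ 0b01000101 ⊕ 0b10100011 = 0b00010110.
P'2: 0b00001001 ⊕ 0b11101100 ⊕ 0b01010110 = 0b10110011.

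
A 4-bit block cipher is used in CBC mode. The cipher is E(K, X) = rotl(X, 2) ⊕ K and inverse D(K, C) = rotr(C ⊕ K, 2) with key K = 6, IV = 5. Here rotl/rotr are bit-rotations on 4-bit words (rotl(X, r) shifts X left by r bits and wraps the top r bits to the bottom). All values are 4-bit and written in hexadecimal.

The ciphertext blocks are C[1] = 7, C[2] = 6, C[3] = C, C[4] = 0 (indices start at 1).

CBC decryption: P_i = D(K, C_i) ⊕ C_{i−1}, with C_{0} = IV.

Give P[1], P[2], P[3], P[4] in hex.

P[1] = 1, P[2] = 7, P[3] = C, P[4] = 5

P[1]: D(K, 7) = 4; 4 ⊕ 5 = 1.
P[2]: D(K, 6) = 0; 0 ⊕ 7 = 7.
P[3]: D(K, C) = A; A ⊕ 6 = C.
P[4]: D(K, 0) = 9; 9 ⊕ C = 5.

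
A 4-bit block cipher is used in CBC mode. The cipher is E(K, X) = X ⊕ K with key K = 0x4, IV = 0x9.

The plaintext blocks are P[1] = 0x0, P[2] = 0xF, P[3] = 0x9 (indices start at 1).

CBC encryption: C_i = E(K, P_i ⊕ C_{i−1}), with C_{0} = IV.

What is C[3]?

C[3] = 0xB

C[1]: P[1] ⊕ 0x9 = 0x9; E(K, 0x9) = 0xD.
C[2]: P[2] ⊕ 0xD = 0x2; E(K, 0x2) = 0x6.
C[3]: P[3] ⊕ 0x6 = 0xF; E(K, 0xF) = 0xB.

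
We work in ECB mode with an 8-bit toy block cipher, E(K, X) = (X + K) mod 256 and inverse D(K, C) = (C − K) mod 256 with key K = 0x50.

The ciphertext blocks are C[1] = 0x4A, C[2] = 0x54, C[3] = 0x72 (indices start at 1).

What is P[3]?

ECB decryption: P_i = D(K, C_i).
P[3]: D(K, 0x72) = 0x22.

P[3] = 0x22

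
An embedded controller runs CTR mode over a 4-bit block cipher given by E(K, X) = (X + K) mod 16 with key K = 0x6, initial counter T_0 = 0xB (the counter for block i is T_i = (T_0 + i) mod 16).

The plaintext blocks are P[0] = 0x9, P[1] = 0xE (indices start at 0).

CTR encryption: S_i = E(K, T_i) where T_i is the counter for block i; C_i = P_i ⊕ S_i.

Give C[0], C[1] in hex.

C[0] = 0x8, C[1] = 0xC

C[0]: T = 0xB, S = E(K, T) = 0x1; 0x9 ⊕ 0x1 = 0x8.
C[1]: T = 0xC, S = E(K, T) = 0x2; 0xE ⊕ 0x2 = 0xC.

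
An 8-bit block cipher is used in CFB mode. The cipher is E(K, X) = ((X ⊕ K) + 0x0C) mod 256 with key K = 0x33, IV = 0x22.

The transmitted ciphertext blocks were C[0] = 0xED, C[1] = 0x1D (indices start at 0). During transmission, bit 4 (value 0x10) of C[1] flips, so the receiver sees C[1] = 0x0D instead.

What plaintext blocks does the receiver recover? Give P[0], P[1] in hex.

P[0] = 0xF0, P[1] = 0xE7

CFB decryption: P_i = C_i ⊕ E(K, C_{i−1}), with C_{−1} = IV.
Only C[1] changed, to 0x0D. In CFB, a change in C_i flips the same bit in P_i and garbles P_{i+1}. Decrypting the received ciphertext:
P[0]: E(K, 0x22) = 0x1D; 0xED ⊕ 0x1D = 0xF0.
P[1]: E(K, 0xED) = 0xEA; 0x0D ⊕ 0xEA = 0xE7.
Blocks that differ from the original plaintext: P[1].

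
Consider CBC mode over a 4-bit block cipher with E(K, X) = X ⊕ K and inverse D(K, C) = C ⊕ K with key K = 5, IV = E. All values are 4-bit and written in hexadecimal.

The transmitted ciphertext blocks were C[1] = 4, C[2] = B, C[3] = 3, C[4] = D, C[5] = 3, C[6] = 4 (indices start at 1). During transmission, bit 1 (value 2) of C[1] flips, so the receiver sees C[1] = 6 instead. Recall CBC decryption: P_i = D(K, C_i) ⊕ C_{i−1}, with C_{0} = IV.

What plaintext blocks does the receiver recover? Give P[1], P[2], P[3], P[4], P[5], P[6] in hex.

P[1] = D, P[2] = 8, P[3] = D, P[4] = B, P[5] = B, P[6] = 2

Only C[1] changed, to 6. In CBC, a change in C_i garbles P_i and flips the same bit in P_{i+1}. Decrypting the received ciphertext:
P[1]: D(K, 6) = 3; 3 ⊕ E = D.
P[2]: D(K, B) = E; E ⊕ 6 = 8.
P[3]: D(K, 3) = 6; 6 ⊕ B = D.
P[4]: D(K, D) = 8; 8 ⊕ 3 = B.
P[5]: D(K, 3) = 6; 6 ⊕ D = B.
P[6]: D(K, 4) = 1; 1 ⊕ 3 = 2.
Blocks that differ from the original plaintext: P[1], P[2].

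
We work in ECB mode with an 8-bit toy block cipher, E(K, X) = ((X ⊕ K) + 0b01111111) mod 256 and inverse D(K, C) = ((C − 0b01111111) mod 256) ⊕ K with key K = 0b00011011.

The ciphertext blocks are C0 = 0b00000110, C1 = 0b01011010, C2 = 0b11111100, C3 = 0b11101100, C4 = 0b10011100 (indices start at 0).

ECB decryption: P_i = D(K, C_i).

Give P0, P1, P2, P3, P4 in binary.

P0 = 0b10011100, P1 = 0b11000000, P2 = 0b01100110, P3 = 0b01110110, P4 = 0b00000110

P0: D(K, 0b00000110) = 0b10011100.
P1: D(K, 0b01011010) = 0b11000000.
P2: D(K, 0b11111100) = 0b01100110.
P3: D(K, 0b11101100) = 0b01110110.
P4: D(K, 0b10011100) = 0b00000110.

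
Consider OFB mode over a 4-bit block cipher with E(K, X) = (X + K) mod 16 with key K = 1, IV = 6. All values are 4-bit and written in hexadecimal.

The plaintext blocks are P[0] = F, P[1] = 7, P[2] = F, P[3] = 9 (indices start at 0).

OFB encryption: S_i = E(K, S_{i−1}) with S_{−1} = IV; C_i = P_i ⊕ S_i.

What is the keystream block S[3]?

C[0]: S = E(K, 6) = 7; F ⊕ 7 = 8.
C[1]: S = E(K, 7) = 8; 7 ⊕ 8 = F.
C[2]: S = E(K, 8) = 9; F ⊕ 9 = 6.
C[3]: S = E(K, 9) = A; 9 ⊕ A = 3.
So S[3] = A.

A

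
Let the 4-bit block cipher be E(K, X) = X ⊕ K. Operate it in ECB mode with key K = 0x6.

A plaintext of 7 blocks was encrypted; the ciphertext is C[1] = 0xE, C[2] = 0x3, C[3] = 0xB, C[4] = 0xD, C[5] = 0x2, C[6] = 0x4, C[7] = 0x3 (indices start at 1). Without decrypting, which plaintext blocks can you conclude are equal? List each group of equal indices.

P[2] = P[7]

ECB encrypts each block independently with the same key, so equal ciphertext blocks imply equal plaintext blocks.
C[2] = C[7] = 0x3, so P[2] = P[7].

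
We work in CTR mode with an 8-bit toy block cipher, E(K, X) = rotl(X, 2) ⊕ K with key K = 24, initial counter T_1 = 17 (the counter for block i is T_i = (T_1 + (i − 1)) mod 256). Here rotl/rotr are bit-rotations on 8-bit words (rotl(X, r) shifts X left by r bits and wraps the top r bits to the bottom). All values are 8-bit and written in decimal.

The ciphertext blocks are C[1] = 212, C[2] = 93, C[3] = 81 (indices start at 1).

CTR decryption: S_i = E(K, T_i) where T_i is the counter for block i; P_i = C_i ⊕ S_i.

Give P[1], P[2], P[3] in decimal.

P[1] = 136, P[2] = 13, P[3] = 5

P[1]: T = 17, S = E(K, T) = 92; 212 ⊕ 92 = 136.
P[2]: T = 18, S = E(K, T) = 80; 93 ⊕ 80 = 13.
P[3]: T = 19, S = E(K, T) = 84; 81 ⊕ 84 = 5.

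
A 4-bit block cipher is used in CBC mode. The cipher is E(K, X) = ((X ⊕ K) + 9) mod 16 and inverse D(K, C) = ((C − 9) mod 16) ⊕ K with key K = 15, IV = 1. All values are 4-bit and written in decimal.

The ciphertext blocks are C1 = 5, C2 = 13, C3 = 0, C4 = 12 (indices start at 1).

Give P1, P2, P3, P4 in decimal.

P1 = 2, P2 = 14, P3 = 5, P4 = 12

CBC decryption: P_i = D(K, C_i) ⊕ C_{i−1}, with C_{0} = IV.
P1: D(K, 5) = 3; 3 ⊕ 1 = 2.
P2: D(K, 13) = 11; 11 ⊕ 5 = 14.
P3: D(K, 0) = 8; 8 ⊕ 13 = 5.
P4: D(K, 12) = 12; 12 ⊕ 0 = 12.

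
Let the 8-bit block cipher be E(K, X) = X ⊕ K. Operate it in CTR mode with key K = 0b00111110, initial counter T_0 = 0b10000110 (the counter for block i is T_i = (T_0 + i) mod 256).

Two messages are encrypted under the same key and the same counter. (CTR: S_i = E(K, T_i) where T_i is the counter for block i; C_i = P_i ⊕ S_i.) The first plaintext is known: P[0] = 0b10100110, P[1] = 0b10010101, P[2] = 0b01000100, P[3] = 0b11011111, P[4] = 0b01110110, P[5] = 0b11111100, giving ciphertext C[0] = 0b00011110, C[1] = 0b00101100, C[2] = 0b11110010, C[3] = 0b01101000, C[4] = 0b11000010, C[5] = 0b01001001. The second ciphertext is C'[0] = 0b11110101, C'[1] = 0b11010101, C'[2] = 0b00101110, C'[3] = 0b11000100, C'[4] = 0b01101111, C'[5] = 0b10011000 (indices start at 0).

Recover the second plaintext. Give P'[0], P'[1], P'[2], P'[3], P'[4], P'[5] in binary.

In CTR with a reused counter, both messages share the same keystream S_i, so C_i ⊕ C'_i = P_i ⊕ P'_i and thus P'_i = P_i ⊕ C_i ⊕ C'_i.
P'[0]: 0b10100110 ⊕ 0b00011110 ⊕ 0b11110101 = 0b01001101.
P'[1]: 0b10010101 ⊕ 0b00101100 ⊕ 0b11010101 = 0b01101100.
P'[2]: 0b01000100 ⊕ 0b11110010 ⊕ 0b00101110 = 0b10011000.
P'[3]: 0b11011111 ⊕ 0b01101000 ⊕ 0b11000100 = 0b01110011.
P'[4]: 0b01110110 ⊕ 0b11000010 ⊕ 0b01101111 = 0b11011011.
P'[5]: 0b11111100 ⊕ 0b01001001 ⊕ 0b10011000 = 0b00101101.

P'[0] = 0b01001101, P'[1] = 0b01101100, P'[2] = 0b10011000, P'[3] = 0b01110011, P'[4] = 0b11011011, P'[5] = 0b00101101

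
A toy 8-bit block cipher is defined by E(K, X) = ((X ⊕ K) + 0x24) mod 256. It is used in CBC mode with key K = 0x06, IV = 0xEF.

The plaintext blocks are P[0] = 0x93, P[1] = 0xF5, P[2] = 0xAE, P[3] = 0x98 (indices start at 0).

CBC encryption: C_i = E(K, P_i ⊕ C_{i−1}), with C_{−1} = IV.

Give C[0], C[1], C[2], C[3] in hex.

C[0] = 0x9E, C[1] = 0x91, C[2] = 0x5D, C[3] = 0xE7

C[0]: P[0] ⊕ 0xEF = 0x7C; E(K, 0x7C) = 0x9E.
C[1]: P[1] ⊕ 0x9E = 0x6B; E(K, 0x6B) = 0x91.
C[2]: P[2] ⊕ 0x91 = 0x3F; E(K, 0x3F) = 0x5D.
C[3]: P[3] ⊕ 0x5D = 0xC5; E(K, 0xC5) = 0xE7.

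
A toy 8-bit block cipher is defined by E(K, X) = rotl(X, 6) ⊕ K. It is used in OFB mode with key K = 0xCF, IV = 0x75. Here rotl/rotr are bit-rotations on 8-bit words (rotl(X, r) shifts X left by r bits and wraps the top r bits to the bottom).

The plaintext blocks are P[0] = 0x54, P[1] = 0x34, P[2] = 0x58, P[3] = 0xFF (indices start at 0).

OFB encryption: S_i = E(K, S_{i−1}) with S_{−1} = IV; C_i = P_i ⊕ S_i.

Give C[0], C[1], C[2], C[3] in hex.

C[0] = 0xC6, C[1] = 0x5F, C[2] = 0x4D, C[3] = 0x75

C[0]: S = E(K, 0x75) = 0x92; 0x54 ⊕ 0x92 = 0xC6.
C[1]: S = E(K, 0x92) = 0x6B; 0x34 ⊕ 0x6B = 0x5F.
C[2]: S = E(K, 0x6B) = 0x15; 0x58 ⊕ 0x15 = 0x4D.
C[3]: S = E(K, 0x15) = 0x8A; 0xFF ⊕ 0x8A = 0x75.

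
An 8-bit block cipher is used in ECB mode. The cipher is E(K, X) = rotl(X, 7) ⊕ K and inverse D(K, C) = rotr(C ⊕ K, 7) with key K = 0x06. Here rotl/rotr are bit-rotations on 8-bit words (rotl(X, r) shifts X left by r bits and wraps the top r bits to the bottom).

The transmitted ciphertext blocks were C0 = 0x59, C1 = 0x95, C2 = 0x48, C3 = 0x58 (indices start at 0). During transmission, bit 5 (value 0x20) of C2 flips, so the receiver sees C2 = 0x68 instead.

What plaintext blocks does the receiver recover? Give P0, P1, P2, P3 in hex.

P0 = 0xBE, P1 = 0x27, P2 = 0xDC, P3 = 0xBC

ECB decryption: P_i = D(K, C_i).
Only C2 changed, to 0x68. In ECB, a change in C_i affects only P_i. Decrypting the received ciphertext:
P0: D(K, 0x59) = 0xBE.
P1: D(K, 0x95) = 0x27.
P2: D(K, 0x68) = 0xDC.
P3: D(K, 0x58) = 0xBC.
Blocks that differ from the original plaintext: P2.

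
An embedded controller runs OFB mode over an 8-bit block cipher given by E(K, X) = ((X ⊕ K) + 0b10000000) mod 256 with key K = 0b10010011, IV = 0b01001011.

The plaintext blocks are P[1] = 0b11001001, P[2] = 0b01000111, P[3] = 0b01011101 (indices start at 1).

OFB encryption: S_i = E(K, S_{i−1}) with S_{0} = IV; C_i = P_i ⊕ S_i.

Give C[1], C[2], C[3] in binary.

C[1]: S = E(K, 0b01001011) = 0b01011000; 0b11001001 ⊕ 0b01011000 = 0b10010001.
C[2]: S = E(K, 0b01011000) = 0b01001011; 0b01000111 ⊕ 0b01001011 = 0b00001100.
C[3]: S = E(K, 0b01001011) = 0b01011000; 0b01011101 ⊕ 0b01011000 = 0b00000101.

C[1] = 0b10010001, C[2] = 0b00001100, C[3] = 0b00000101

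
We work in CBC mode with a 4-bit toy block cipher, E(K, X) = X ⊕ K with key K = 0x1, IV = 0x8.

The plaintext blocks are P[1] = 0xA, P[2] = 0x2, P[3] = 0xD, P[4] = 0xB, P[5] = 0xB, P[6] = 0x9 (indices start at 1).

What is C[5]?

CBC encryption: C_i = E(K, P_i ⊕ C_{i−1}), with C_{0} = IV.
C[1]: P[1] ⊕ 0x8 = 0x2; E(K, 0x2) = 0x3.
C[2]: P[2] ⊕ 0x3 = 0x1; E(K, 0x1) = 0x0.
C[3]: P[3] ⊕ 0x0 = 0xD; E(K, 0xD) = 0xC.
C[4]: P[4] ⊕ 0xC = 0x7; E(K, 0x7) = 0x6.
C[5]: P[5] ⊕ 0x6 = 0xD; E(K, 0xD) = 0xC.

C[5] = 0xC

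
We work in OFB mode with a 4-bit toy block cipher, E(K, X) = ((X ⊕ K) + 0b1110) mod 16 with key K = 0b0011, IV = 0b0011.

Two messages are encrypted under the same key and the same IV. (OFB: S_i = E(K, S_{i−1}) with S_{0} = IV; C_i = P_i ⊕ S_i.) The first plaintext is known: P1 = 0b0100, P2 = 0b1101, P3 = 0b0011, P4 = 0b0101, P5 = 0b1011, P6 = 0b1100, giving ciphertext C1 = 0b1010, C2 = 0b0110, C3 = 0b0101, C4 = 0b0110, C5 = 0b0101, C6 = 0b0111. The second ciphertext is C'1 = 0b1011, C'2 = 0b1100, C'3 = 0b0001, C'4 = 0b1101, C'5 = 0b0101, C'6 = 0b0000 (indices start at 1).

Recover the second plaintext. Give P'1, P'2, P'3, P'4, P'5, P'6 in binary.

In OFB with a reused IV, both messages share the same keystream S_i, so C_i ⊕ C'_i = P_i ⊕ P'_i and thus P'_i = P_i ⊕ C_i ⊕ C'_i.
P'1: 0b0100 ⊕ 0b1010 ⊕ 0b1011 = 0b0101.
P'2: 0b1101 ⊕ 0b0110 ⊕ 0b1100 = 0b0111.
P'3: 0b0011 ⊕ 0b0101 ⊕ 0b0001 = 0b0111.
P'4: 0b0101 ⊕ 0b0110 ⊕ 0b1101 = 0b1110.
P'5: 0b1011 ⊕ 0b0101 ⊕ 0b0101 = 0b1011.
P'6: 0b1100 ⊕ 0b0111 ⊕ 0b0000 = 0b1011.

P'1 = 0b0101, P'2 = 0b0111, P'3 = 0b0111, P'4 = 0b1110, P'5 = 0b1011, P'6 = 0b1011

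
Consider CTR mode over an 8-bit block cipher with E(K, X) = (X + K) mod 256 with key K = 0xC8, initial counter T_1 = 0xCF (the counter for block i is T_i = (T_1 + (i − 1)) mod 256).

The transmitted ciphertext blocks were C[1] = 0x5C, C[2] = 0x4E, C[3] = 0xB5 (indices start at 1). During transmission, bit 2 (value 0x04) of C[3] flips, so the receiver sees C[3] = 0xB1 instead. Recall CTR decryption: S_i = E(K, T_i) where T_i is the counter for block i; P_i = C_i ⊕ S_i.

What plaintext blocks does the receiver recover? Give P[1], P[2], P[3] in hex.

Only C[3] changed, to 0xB1. In CTR, a change in C_i flips the same bit in P_i only; the keystream is unaffected. Decrypting the received ciphertext:
P[1]: T = 0xCF, S = E(K, T) = 0x97; 0x5C ⊕ 0x97 = 0xCB.
P[2]: T = 0xD0, S = E(K, T) = 0x98; 0x4E ⊕ 0x98 = 0xD6.
P[3]: T = 0xD1, S = E(K, T) = 0x99; 0xB1 ⊕ 0x99 = 0x28.
Blocks that differ from the original plaintext: P[3].

P[1] = 0xCB, P[2] = 0xD6, P[3] = 0x28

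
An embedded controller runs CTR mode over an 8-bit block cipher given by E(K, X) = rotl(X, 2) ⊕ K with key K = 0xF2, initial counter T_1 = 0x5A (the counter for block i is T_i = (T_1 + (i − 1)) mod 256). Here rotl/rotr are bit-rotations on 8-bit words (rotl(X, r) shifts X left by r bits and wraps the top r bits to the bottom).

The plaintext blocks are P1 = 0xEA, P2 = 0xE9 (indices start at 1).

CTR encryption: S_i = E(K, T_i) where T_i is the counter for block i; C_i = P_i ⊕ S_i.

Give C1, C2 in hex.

C1 = 0x71, C2 = 0x76

C1: T = 0x5A, S = E(K, T) = 0x9B; 0xEA ⊕ 0x9B = 0x71.
C2: T = 0x5B, S = E(K, T) = 0x9F; 0xE9 ⊕ 0x9F = 0x76.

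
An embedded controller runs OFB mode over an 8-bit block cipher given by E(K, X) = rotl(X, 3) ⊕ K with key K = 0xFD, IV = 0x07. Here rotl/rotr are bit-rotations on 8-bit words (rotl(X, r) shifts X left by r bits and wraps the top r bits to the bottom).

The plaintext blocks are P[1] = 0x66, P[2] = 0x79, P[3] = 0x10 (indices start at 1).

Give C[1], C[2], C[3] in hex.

OFB encryption: S_i = E(K, S_{i−1}) with S_{0} = IV; C_i = P_i ⊕ S_i.
C[1]: S = E(K, 0x07) = 0xC5; 0x66 ⊕ 0xC5 = 0xA3.
C[2]: S = E(K, 0xC5) = 0xD3; 0x79 ⊕ 0xD3 = 0xAA.
C[3]: S = E(K, 0xD3) = 0x63; 0x10 ⊕ 0x63 = 0x73.

C[1] = 0xA3, C[2] = 0xAA, C[3] = 0x73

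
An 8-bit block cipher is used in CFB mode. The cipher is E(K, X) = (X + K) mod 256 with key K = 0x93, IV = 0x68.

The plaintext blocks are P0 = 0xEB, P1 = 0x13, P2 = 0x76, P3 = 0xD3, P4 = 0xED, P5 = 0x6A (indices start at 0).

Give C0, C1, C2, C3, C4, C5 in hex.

C0 = 0x10, C1 = 0xB0, C2 = 0x35, C3 = 0x1B, C4 = 0x43, C5 = 0xBC

CFB encryption: C_i = P_i ⊕ E(K, C_{i−1}), with C_{−1} = IV.
C0: E(K, 0x68) = 0xFB; 0xEB ⊕ 0xFB = 0x10.
C1: E(K, 0x10) = 0xA3; 0x13 ⊕ 0xA3 = 0xB0.
C2: E(K, 0xB0) = 0x43; 0x76 ⊕ 0x43 = 0x35.
C3: E(K, 0x35) = 0xC8; 0xD3 ⊕ 0xC8 = 0x1B.
C4: E(K, 0x1B) = 0xAE; 0xED ⊕ 0xAE = 0x43.
C5: E(K, 0x43) = 0xD6; 0x6A ⊕ 0xD6 = 0xBC.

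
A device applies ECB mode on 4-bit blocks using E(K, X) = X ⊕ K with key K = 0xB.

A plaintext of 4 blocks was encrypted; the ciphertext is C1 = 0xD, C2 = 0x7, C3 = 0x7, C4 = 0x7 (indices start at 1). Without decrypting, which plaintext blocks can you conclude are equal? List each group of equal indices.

ECB encrypts each block independently with the same key, so equal ciphertext blocks imply equal plaintext blocks.
C2 = C3 = C4 = 0x7, so P2 = P3 = P4.

P2 = P3 = P4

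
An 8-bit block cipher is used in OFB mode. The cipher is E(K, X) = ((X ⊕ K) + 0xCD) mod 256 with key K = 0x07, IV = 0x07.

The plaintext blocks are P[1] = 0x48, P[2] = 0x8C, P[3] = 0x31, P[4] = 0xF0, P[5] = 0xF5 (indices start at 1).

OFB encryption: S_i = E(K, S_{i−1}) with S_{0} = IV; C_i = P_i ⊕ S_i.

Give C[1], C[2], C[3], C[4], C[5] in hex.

C[1]: S = E(K, 0x07) = 0xCD; 0x48 ⊕ 0xCD = 0x85.
C[2]: S = E(K, 0xCD) = 0x97; 0x8C ⊕ 0x97 = 0x1B.
C[3]: S = E(K, 0x97) = 0x5D; 0x31 ⊕ 0x5D = 0x6C.
C[4]: S = E(K, 0x5D) = 0x27; 0xF0 ⊕ 0x27 = 0xD7.
C[5]: S = E(K, 0x27) = 0xED; 0xF5 ⊕ 0xED = 0x18.

C[1] = 0x85, C[2] = 0x1B, C[3] = 0x6C, C[4] = 0xD7, C[5] = 0x18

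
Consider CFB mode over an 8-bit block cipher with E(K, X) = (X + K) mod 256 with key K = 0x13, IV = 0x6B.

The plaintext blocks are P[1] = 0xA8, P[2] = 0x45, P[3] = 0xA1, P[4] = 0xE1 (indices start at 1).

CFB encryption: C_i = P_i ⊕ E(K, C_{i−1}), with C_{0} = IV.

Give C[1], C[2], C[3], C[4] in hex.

C[1]: E(K, 0x6B) = 0x7E; 0xA8 ⊕ 0x7E = 0xD6.
C[2]: E(K, 0xD6) = 0xE9; 0x45 ⊕ 0xE9 = 0xAC.
C[3]: E(K, 0xAC) = 0xBF; 0xA1 ⊕ 0xBF = 0x1E.
C[4]: E(K, 0x1E) = 0x31; 0xE1 ⊕ 0x31 = 0xD0.

C[1] = 0xD6, C[2] = 0xAC, C[3] = 0x1E, C[4] = 0xD0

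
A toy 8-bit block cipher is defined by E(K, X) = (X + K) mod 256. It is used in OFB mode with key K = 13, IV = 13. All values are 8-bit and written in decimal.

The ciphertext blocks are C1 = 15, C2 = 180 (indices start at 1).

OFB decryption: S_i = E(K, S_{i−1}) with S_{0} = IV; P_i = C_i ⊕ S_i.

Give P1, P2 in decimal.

P1 = 21, P2 = 147

P1: S = E(K, 13) = 26; 15 ⊕ 26 = 21.
P2: S = E(K, 26) = 39; 180 ⊕ 39 = 147.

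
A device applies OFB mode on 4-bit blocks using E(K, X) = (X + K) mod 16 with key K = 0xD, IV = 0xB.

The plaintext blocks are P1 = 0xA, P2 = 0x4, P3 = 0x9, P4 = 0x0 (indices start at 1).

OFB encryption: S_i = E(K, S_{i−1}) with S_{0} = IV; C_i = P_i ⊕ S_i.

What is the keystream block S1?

C1: S = E(K, 0xB) = 0x8; 0xA ⊕ 0x8 = 0x2.
So S1 = 0x8.

0x8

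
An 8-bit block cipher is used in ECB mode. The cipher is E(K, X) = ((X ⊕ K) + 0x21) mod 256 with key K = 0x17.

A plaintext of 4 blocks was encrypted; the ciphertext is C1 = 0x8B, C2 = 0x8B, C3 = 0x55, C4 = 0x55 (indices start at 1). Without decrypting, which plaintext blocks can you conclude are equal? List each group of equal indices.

P1 = P2; P3 = P4

ECB encrypts each block independently with the same key, so equal ciphertext blocks imply equal plaintext blocks.
C1 = C2 = 0x8B, so P1 = P2.
C3 = C4 = 0x55, so P3 = P4.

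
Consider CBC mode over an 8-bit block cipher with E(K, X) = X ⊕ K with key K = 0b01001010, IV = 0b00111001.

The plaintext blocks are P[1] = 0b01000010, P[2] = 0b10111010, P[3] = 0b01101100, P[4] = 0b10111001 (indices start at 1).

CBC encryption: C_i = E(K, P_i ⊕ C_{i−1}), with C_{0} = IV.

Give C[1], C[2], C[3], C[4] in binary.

C[1] = 0b00110001, C[2] = 0b11000001, C[3] = 0b11100111, C[4] = 0b00010100

C[1]: P[1] ⊕ 0b00111001 = 0b01111011; E(K, 0b01111011) = 0b00110001.
C[2]: P[2] ⊕ 0b00110001 = 0b10001011; E(K, 0b10001011) = 0b11000001.
C[3]: P[3] ⊕ 0b11000001 = 0b10101101; E(K, 0b10101101) = 0b11100111.
C[4]: P[4] ⊕ 0b11100111 = 0b01011110; E(K, 0b01011110) = 0b00010100.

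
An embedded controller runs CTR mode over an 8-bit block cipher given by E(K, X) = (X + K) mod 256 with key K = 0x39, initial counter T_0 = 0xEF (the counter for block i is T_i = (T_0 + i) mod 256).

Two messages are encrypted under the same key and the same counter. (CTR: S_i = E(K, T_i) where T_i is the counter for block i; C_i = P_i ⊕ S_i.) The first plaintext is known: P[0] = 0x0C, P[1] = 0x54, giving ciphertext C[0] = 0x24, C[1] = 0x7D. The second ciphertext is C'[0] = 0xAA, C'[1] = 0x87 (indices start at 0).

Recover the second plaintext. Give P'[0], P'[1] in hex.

In CTR with a reused counter, both messages share the same keystream S_i, so C_i ⊕ C'_i = P_i ⊕ P'_i and thus P'_i = P_i ⊕ C_i ⊕ C'_i.
P'[0]: 0x0C ⊕ 0x24 ⊕ 0xAA = 0x82.
P'[1]: 0x54 ⊕ 0x7D ⊕ 0x87 = 0xAE.

P'[0] = 0x82, P'[1] = 0xAE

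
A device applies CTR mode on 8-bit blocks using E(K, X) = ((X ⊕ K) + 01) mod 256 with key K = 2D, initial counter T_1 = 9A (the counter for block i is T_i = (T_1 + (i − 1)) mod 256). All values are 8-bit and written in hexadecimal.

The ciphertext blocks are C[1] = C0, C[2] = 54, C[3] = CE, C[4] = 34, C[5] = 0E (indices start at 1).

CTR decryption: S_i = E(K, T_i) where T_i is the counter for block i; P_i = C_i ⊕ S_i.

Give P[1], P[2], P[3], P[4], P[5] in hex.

P[1]: T = 9A, S = E(K, T) = B8; C0 ⊕ B8 = 78.
P[2]: T = 9B, S = E(K, T) = B7; 54 ⊕ B7 = E3.
P[3]: T = 9C, S = E(K, T) = B2; CE ⊕ B2 = 7C.
P[4]: T = 9D, S = E(K, T) = B1; 34 ⊕ B1 = 85.
P[5]: T = 9E, S = E(K, T) = B4; 0E ⊕ B4 = BA.

P[1] = 78, P[2] = E3, P[3] = 7C, P[4] = 85, P[5] = BA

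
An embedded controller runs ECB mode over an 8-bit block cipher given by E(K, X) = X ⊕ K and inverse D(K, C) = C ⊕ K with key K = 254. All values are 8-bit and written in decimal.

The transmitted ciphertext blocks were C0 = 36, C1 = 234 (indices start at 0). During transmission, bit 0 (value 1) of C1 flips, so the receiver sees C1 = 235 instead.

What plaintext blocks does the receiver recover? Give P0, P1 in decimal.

P0 = 218, P1 = 21

ECB decryption: P_i = D(K, C_i).
Only C1 changed, to 235. In ECB, a change in C_i affects only P_i. Decrypting the received ciphertext:
P0: D(K, 36) = 218.
P1: D(K, 235) = 21.
Blocks that differ from the original plaintext: P1.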